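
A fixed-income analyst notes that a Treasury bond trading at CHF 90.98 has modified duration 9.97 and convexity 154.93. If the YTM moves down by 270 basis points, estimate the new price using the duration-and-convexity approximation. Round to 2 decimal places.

Duration effect: -D_mod·Δy = -9.97 × (-0.027) = +0.269190
Convexity effect: ½·C·(Δy)² = 0.5 × 154.93 × (-0.027)² = +0.056471985
ΔP/P ≈ +0.269190 + 0.056471985 = +0.325661985
New price ≈ 90.98 × (1 + 0.325661985) = 120.6087273953.

CHF 120.61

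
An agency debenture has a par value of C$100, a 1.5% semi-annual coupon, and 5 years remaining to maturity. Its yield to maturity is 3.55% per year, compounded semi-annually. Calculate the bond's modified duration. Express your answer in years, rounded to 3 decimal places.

4.741 years

Periodic yield y = 0.01775. First find Macaulay duration:
  t   CF        PV=CF/(1+0.01775)^t    t·PV
  1         0.75         0.7369         0.7369
  2         0.75         0.7241         1.4481
  3         0.75         0.7114         2.1343
  4         0.75         0.6990         2.7961
  5         0.75         0.6868         3.4342
  6         0.75         0.6749         4.0492
  7         0.75         0.6631         4.6416
  8         0.75         0.6515         5.2122
  9         0.75         0.6402         5.7615
  10      100.75        84.4956       844.9557
  Σ                     90.6835       875.1699
P = 90.6835; Macaulay duration = 875.1699 / 90.6835 = 9.65082 half-year periods = 4.82541 years.
Modified duration = D_Mac / (1 + y) = 4.82541 / 1.01775 = 4.74125 years.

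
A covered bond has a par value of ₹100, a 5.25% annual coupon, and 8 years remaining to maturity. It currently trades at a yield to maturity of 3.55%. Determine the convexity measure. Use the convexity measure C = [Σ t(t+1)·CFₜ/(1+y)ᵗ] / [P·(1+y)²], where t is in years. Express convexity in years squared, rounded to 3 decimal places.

With y = 0.0355:
  t   CF        PV=CF/(1+0.0355)^t    t·PV        t(t+1)·PV
  1         5.25         5.0700         5.0700          10.1400
  2         5.25         4.8962         9.7924          29.3772
  3         5.25         4.7283        14.1850          56.7401
  4         5.25         4.5662        18.2650          91.3248
  5         5.25         4.4097        22.0485         132.2909
  6         5.25         4.2585        25.5511         178.8578
  7         5.25         4.1125        28.7877         230.3014
  8       105.25        79.6198       636.9587       5,732.6282
  Σ                    111.6614       760.6584       6,461.6605
P = 111.6614.
Convexity = Σ t(t+1)·PV / [P·(1+y)²] = 6,461.6605 / (111.6614 × 1.072260) = 53.96858.

53.969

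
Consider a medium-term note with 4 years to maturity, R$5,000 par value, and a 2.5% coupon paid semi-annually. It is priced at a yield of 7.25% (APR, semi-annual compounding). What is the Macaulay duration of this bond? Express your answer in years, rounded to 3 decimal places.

3.812 years

Periodic yield y = 0.03625. Discount each cash flow and weight by its period:
  t   CF        PV=CF/(1+0.03625)^t    t·PV
  1        62.50        60.3136        60.3136
  2        62.50        58.2037       116.4075
  3        62.50        56.1677       168.5030
  4        62.50        54.2028       216.8113
  5        62.50        52.3067       261.5335
  6        62.50        50.4769       302.8615
  7        62.50        48.7111       340.9779
  8     5,062.50     3,807.5769    30,460.6155
  Σ                  4,187.9595    31,928.0238
Price P = Σ PV = 4,187.9595.
Macaulay duration = Σ(t·PV) / P = 31,928.0238 / 4,187.9595 = 7.62377 half-year periods.
In years: 7.62377 / 2 = 3.81188 years.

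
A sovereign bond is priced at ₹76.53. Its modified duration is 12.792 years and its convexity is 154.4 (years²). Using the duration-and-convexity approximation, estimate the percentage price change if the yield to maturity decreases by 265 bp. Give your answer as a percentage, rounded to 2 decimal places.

+39.32%

Duration effect: -D_mod·Δy = -12.792 × (-0.0265) = +0.338988
Convexity effect: ½·C·(Δy)² = 0.5 × 154.4 × (-0.0265)² = +0.0542137
ΔP/P ≈ +0.338988 + 0.0542137 = +0.3932017
= +39.32017%.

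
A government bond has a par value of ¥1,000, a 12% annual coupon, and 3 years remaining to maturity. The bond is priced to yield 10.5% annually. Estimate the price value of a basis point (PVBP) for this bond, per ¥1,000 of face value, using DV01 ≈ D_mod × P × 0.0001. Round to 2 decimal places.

Periodic yield y = 0.105.
  t   CF        PV=CF/(1+0.105)^t    t·PV
  1       120.00       108.5973       108.5973
  2       120.00        98.2781       196.5562
  3     1,120.00       830.1015     2,490.3044
  Σ                  1,036.9769     2,795.4579
P = 1,036.9769; D_Mac = 2.69578 yrs; D_mod = 2.43962 yrs.
DV01 ≈ 2.43962 × 1,036.9769 × 0.0001 = 0.252983.

¥0.25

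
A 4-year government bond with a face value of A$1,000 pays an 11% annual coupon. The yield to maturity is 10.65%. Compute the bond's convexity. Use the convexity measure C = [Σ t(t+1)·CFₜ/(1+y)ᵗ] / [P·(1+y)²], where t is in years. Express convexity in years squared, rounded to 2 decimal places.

With y = 0.1065:
  t   CF        PV=CF/(1+0.1065)^t    t·PV        t(t+1)·PV
  1       110.00        99.4126        99.4126         198.8251
  2       110.00        89.8442       179.6883         539.0650
  3       110.00        81.1967       243.5901         974.3605
  4     1,110.00       740.4868     2,961.9471      14,809.7355
  Σ                  1,010.9402     3,484.6381      16,521.9861
P = 1,010.9402.
Convexity = Σ t(t+1)·PV / [P·(1+y)²] = 16,521.9861 / (1,010.9402 × 1.224342) = 13.34855.

13.35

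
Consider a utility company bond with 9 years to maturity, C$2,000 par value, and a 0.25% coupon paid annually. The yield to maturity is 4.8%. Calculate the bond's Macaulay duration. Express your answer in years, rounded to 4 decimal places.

Periodic yield y = 0.048. Discount each cash flow and weight by its year:
  t   CF        PV=CF/(1+0.048)^t    t·PV
  1         5.00         4.7710         4.7710
  2         5.00         4.5525         9.1049
  3         5.00         4.3440        13.0319
  4         5.00         4.1450        16.5800
  5         5.00         3.9552        19.7758
  6         5.00         3.7740        22.6440
  7         5.00         3.6011        25.2080
  8         5.00         3.4362        27.4897
  9     2,005.00     1,314.8095    11,833.2855
  Σ                  1,347.3885    11,971.8909
Price P = Σ PV = 1,347.3885.
Macaulay duration = Σ(t·PV) / P = 11,971.8909 / 1,347.3885 = 8.88526 years.

8.8853 years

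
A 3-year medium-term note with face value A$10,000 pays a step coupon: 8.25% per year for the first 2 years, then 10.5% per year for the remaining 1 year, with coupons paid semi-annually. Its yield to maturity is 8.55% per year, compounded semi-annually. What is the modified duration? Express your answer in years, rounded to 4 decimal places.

Periodic yield y = 0.04275. First find Macaulay duration:
  t   CF        PV=CF/(1+0.04275)^t    t·PV
  1       412.50       395.5886       395.5886
  2       412.50       379.3705       758.7410
  3       412.50       363.8173     1,091.4519
  4       412.50       348.9018     1,395.6070
  5       525.00       425.8516     2,129.2581
  6    10,525.00     8,187.3039    49,123.8237
  Σ                 10,100.8337    54,894.4704
P = 10,100.8337; Macaulay duration = 54,894.4704 / 10,100.8337 = 5.43465 half-year periods = 2.71732 years.
Modified duration = D_Mac / (1 + y) = 2.71732 / 1.04275 = 2.60592 years.

2.6059 years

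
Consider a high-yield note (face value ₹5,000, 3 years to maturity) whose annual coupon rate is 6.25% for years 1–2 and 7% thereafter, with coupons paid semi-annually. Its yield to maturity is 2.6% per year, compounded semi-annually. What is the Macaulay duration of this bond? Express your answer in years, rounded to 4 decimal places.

Periodic yield y = 0.013. Discount each cash flow and weight by its period:
  t   CF        PV=CF/(1+0.013)^t    t·PV
  1       156.25       154.2448       154.2448
  2       156.25       152.2654       304.5307
  3       156.25       150.3113       450.9340
  4       156.25       148.3823       593.5294
  5       175.00       164.0555       820.2776
  6     5,175.00     4,789.0975    28,734.5852
  Σ                  5,558.3569    31,058.1017
Price P = Σ PV = 5,558.3569.
Macaulay duration = Σ(t·PV) / P = 31,058.1017 / 5,558.3569 = 5.58764 half-year periods.
In years: 5.58764 / 2 = 2.79382 years.

2.7938 years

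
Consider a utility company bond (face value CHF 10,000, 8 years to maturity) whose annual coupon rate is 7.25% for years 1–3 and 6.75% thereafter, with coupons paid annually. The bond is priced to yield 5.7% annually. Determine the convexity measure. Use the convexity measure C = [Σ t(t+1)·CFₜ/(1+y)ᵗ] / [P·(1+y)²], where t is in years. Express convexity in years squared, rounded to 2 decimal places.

With y = 0.057:
  t   CF        PV=CF/(1+0.057)^t    t·PV        t(t+1)·PV
  1       725.00       685.9035       685.9035       1,371.8070
  2       725.00       648.9153     1,297.8307       3,893.4920
  3       725.00       613.9218     1,841.7654       7,367.0614
  4       675.00       540.7591     2,163.0363      10,815.1817
  5       675.00       511.5980     2,557.9900      15,347.9399
  6       675.00       484.0095     2,904.0568      20,328.3973
  7       675.00       457.9087     3,205.3607      25,642.8852
  8    10,675.00     6,851.2211    54,809.7691     493,287.9216
  Σ                 10,794.2370    69,465.7123     578,054.6861
P = 10,794.2370.
Convexity = Σ t(t+1)·PV / [P·(1+y)²] = 578,054.6861 / (10,794.2370 × 1.117249) = 47.93216.

47.93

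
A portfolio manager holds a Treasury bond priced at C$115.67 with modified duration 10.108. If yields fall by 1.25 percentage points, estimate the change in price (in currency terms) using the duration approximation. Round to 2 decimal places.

Duration approximation: ΔP/P ≈ -D_mod · Δy = -10.108 × (-0.0125) = +0.126350.
ΔP ≈ 115.67 × (+0.126350) = +14.6149045.

+C$14.61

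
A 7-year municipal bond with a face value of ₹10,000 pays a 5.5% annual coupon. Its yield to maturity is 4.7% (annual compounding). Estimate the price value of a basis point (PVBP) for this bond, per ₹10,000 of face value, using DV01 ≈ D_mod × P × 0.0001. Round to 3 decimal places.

Periodic yield y = 0.047.
  t   CF        PV=CF/(1+0.047)^t    t·PV
  1       550.00       525.3104       525.3104
  2       550.00       501.7291     1,003.4583
  3       550.00       479.2064     1,437.6193
  4       550.00       457.6948     1,830.7791
  5       550.00       437.1488     2,185.7440
  6       550.00       417.5251     2,505.1507
  7    10,550.00     7,649.3703    53,545.5924
  Σ                 10,467.9850    63,033.6542
P = 10,467.9850; D_Mac = 6.02157 yrs; D_mod = 5.75126 yrs.
DV01 ≈ 5.75126 × 10,467.9850 × 0.0001 = 6.020406.

₹6.020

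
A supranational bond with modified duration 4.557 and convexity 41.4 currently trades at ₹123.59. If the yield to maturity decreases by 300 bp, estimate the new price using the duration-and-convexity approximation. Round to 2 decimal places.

₹142.79

Duration effect: -D_mod·Δy = -4.557 × (-0.03) = +0.136710
Convexity effect: ½·C·(Δy)² = 0.5 × 41.4 × (-0.03)² = +0.0186300
ΔP/P ≈ +0.136710 + 0.0186300 = +0.155340
New price ≈ 123.59 × (1 + 0.155340) = 142.7884706.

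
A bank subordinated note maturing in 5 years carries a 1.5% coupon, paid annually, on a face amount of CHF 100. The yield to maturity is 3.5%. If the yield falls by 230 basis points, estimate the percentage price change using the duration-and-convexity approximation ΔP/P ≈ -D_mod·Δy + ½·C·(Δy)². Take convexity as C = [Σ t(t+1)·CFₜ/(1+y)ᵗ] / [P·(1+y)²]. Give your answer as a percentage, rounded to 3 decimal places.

With y = 0.035:
  t   CF        PV=CF/(1+0.035)^t    t·PV        t(t+1)·PV
  1         1.50         1.4493         1.4493           2.8986
  2         1.50         1.4003         2.8005           8.4016
  3         1.50         1.3529         4.0587          16.2350
  4         1.50         1.3072         5.2287          26.1433
  5       101.50        85.4603       427.3014       2,563.8083
  Σ                     90.9699       440.8386       2,617.4867
P = 90.9699; D_Mac = 4.84598 yrs; D_mod = 4.68211 yrs; C = 26.86000.
Duration effect: -4.68211 × (-0.023) = +0.107689
Convexity effect: 0.5 × 26.86000 × (-0.023)² = +0.0071045
ΔP/P ≈ +0.107689 + 0.0071045 = +0.114793 = +11.4793%.

+11.479%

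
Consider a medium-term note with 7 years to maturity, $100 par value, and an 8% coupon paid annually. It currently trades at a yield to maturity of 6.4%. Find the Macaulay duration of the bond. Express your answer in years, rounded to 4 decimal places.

5.6859 years

Periodic yield y = 0.064. Discount each cash flow and weight by its year:
  t   CF        PV=CF/(1+0.064)^t    t·PV
  1         8.00         7.5188         7.5188
  2         8.00         7.0665        14.1331
  3         8.00         6.6415        19.9245
  4         8.00         6.2420        24.9680
  5         8.00         5.8665        29.3327
  6         8.00         5.5137        33.0820
  7       108.00        69.9572       489.7003
  Σ                    108.8062       618.6593
Price P = Σ PV = 108.8062.
Macaulay duration = Σ(t·PV) / P = 618.6593 / 108.8062 = 5.68588 years.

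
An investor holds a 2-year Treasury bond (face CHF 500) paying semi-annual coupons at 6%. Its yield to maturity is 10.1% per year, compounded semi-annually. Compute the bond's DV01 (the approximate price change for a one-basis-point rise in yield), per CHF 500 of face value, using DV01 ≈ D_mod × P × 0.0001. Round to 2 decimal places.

Periodic yield y = 0.0505.
  t   CF        PV=CF/(1+0.0505)^t    t·PV
  1        15.00        14.2789        14.2789
  2        15.00        13.5925        27.1850
  3        15.00        12.9391        38.8172
  4       515.00       422.8857     1,691.5428
  Σ                    463.6962     1,771.8239
P = 463.6962; D_Mac = 3.82109 half-year periods = 1.91054 yrs; D_mod = 1.81870 yrs.
DV01 ≈ 1.81870 × 463.6962 × 0.0001 = 0.084332.

CHF 0.08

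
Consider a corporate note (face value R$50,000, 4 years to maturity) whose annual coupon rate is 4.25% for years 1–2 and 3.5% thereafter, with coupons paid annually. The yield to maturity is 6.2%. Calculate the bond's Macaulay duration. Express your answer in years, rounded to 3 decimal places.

Periodic yield y = 0.062. Discount each cash flow and weight by its year:
  t   CF        PV=CF/(1+0.062)^t    t·PV
  1     2,125.00     2,000.9416     2,000.9416
  2     2,125.00     1,884.1258     3,768.2516
  3     1,750.00     1,461.0480     4,383.1441
  4    51,750.00    40,682.9360   162,731.7439
  Σ                 46,029.0515   172,884.0813
Price P = Σ PV = 46,029.0515.
Macaulay duration = Σ(t·PV) / P = 172,884.0813 / 46,029.0515 = 3.75598 years.

3.756 years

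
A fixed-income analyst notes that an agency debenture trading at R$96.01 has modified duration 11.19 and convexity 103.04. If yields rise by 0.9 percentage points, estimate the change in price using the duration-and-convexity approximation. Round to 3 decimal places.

-R$9.269

Duration effect: -D_mod·Δy = -11.19 × (+0.009) = -0.100710
Convexity effect: ½·C·(Δy)² = 0.5 × 103.04 × (0.009)² = +0.00417312
ΔP/P ≈ -0.100710 + 0.00417312 = -0.09653688
ΔP ≈ 96.01 × (-0.09653688) = -9.2685058488.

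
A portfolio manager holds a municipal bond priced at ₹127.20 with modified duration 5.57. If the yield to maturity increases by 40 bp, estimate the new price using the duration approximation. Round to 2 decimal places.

₹124.37

Duration approximation: ΔP/P ≈ -D_mod · Δy = -5.57 × (+0.004) = -0.022280.
New price ≈ 127.20 × (1 - 0.022280) = 124.365984.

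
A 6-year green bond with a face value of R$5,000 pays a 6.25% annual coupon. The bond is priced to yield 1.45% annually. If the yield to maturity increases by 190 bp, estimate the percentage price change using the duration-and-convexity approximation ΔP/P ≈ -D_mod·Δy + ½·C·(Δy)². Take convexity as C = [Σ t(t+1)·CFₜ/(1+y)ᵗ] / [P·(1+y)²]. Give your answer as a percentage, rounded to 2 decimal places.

-9.28%

With y = 0.0145:
  t   CF        PV=CF/(1+0.0145)^t    t·PV        t(t+1)·PV
  1       312.50       308.0335       308.0335         616.0670
  2       312.50       303.6309       607.2617       1,821.7852
  3       312.50       299.2911       897.8734       3,591.4937
  4       312.50       295.0134     1,180.0538       5,900.2690
  5       312.50       290.7969     1,453.9845       8,723.9068
  6     5,312.50     4,872.8903    29,237.3418     204,661.3928
  Σ                  6,369.6562    33,684.5488     225,314.9146
P = 6,369.6562; D_Mac = 5.28828 yrs; D_mod = 5.21270 yrs; C = 34.36923.
Duration effect: -5.21270 × (+0.019) = -0.099041
Convexity effect: 0.5 × 34.36923 × (0.019)² = +0.0062036
ΔP/P ≈ -0.099041 + 0.0062036 = -0.092838 = -9.2838%.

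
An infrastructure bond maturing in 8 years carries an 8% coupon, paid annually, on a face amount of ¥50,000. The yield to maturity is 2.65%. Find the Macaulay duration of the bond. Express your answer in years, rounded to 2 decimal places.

6.50 years

Periodic yield y = 0.0265. Discount each cash flow and weight by its year:
  t   CF        PV=CF/(1+0.0265)^t    t·PV
  1     4,000.00     3,896.7365     3,896.7365
  2     4,000.00     3,796.1388     7,592.2776
  3     4,000.00     3,698.1381    11,094.4144
  4     4,000.00     3,602.6675    14,410.6698
  5     4,000.00     3,509.6614    17,548.3071
  6     4,000.00     3,419.0564    20,514.3386
  7     4,000.00     3,330.7905    23,315.5334
  8    54,000.00    43,804.8432   350,438.7456
  Σ                 69,058.0324   448,811.0231
Price P = Σ PV = 69,058.0324.
Macaulay duration = Σ(t·PV) / P = 448,811.0231 / 69,058.0324 = 6.49904 years.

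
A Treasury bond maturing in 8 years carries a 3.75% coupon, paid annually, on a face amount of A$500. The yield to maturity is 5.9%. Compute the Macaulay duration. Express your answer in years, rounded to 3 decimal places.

Periodic yield y = 0.059. Discount each cash flow and weight by its year:
  t   CF        PV=CF/(1+0.059)^t    t·PV
  1        18.75        17.7054        17.7054
  2        18.75        16.7190        33.4379
  3        18.75        15.7875        47.3625
  4        18.75        14.9079        59.6317
  5        18.75        14.0774        70.3868
  6        18.75        13.2931        79.7585
  7        18.75        12.5525        87.8674
  8       518.75       327.9370     2,623.4961
  Σ                    432.9797     3,019.6463
Price P = Σ PV = 432.9797.
Macaulay duration = Σ(t·PV) / P = 3,019.6463 / 432.9797 = 6.97411 years.

6.974 years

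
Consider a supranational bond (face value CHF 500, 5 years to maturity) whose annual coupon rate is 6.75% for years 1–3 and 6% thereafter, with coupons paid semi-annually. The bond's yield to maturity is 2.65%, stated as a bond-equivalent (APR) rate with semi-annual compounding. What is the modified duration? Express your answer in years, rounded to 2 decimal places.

4.34 years

Periodic yield y = 0.01325. First find Macaulay duration:
  t   CF        PV=CF/(1+0.01325)^t    t·PV
  1       16.875        16.6543        16.6543
  2       16.875        16.4365        32.8731
  3       16.875        16.2216        48.6648
  4       16.875        16.0095        64.0379
  5       16.875        15.8001        79.0007
  6       16.875        15.5935        93.5611
  7       15.000        13.6796        95.7575
  8       15.000        13.5008       108.0061
  9       15.000        13.3242       119.9180
  10     515.000       451.4827     4,514.8269
  Σ                    588.7029     5,173.3005
P = 588.7029; Macaulay duration = 5,173.3005 / 588.7029 = 8.78762 half-year periods = 4.39381 years.
Modified duration = D_Mac / (1 + y) = 4.39381 / 1.01325 = 4.33636 years.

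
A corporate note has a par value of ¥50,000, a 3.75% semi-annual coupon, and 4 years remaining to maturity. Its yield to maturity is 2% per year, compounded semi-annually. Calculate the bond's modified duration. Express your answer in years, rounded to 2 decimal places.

Periodic yield y = 0.01. First find Macaulay duration:
  t   CF        PV=CF/(1+0.01)^t    t·PV
  1       937.50       928.2178       928.2178
  2       937.50       919.0275     1,838.0551
  3       937.50       909.9283     2,729.7848
  4       937.50       900.9191     3,603.6763
  5       937.50       891.9991     4,459.9954
  6       937.50       883.1674     5,299.0044
  7       937.50       874.4232     6,120.9622
  8    50,937.50    47,039.9266   376,319.4132
  Σ                 53,347.6090   401,299.1093
P = 53,347.6090; Macaulay duration = 401,299.1093 / 53,347.6090 = 7.52234 half-year periods = 3.76117 years.
Modified duration = D_Mac / (1 + y) = 3.76117 / 1.01 = 3.72393 years.

3.72 years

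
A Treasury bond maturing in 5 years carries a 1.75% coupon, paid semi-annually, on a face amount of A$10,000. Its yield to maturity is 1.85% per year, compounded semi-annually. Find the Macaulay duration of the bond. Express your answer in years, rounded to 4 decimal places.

Periodic yield y = 0.00925. Discount each cash flow and weight by its period:
  t   CF        PV=CF/(1+0.00925)^t    t·PV
  1        87.50        86.6980        86.6980
  2        87.50        85.9034       171.8069
  3        87.50        85.1161       255.3483
  4        87.50        84.3360       337.3440
  5        87.50        83.5630       417.8152
  6        87.50        82.7972       496.7830
  7        87.50        82.0383       574.2682
  8        87.50        81.2864       650.2913
  9        87.50        80.5414       724.8727
  10   10,087.50     9,200.1724    92,001.7243
  Σ                  9,952.4524    95,716.9521
Price P = Σ PV = 9,952.4524.
Macaulay duration = Σ(t·PV) / P = 95,716.9521 / 9,952.4524 = 9.61742 half-year periods.
In years: 9.61742 / 2 = 4.80871 years.

4.8087 years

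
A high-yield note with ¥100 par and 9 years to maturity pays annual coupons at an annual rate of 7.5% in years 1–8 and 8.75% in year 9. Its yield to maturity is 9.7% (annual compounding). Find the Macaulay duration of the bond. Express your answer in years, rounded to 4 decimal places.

Periodic yield y = 0.097. Discount each cash flow and weight by its year:
  t   CF        PV=CF/(1+0.097)^t    t·PV
  1         7.50         6.8368         6.8368
  2         7.50         6.2323        12.4646
  3         7.50         5.6812        17.0437
  4         7.50         5.1789        20.7155
  5         7.50         4.7209        23.6047
  6         7.50         4.3035        25.8210
  7         7.50         3.9230        27.4608
  8         7.50         3.5761        28.6087
  9       108.75        47.2683       425.4143
  Σ                     87.7210       587.9700
Price P = Σ PV = 87.7210.
Macaulay duration = Σ(t·PV) / P = 587.9700 / 87.7210 = 6.70273 years.

6.7027 years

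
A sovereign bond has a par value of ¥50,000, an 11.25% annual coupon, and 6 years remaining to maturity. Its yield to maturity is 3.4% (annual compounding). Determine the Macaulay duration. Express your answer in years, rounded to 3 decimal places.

4.900 years

Periodic yield y = 0.034. Discount each cash flow and weight by its year:
  t   CF        PV=CF/(1+0.034)^t    t·PV
  1     5,625.00     5,440.0387     5,440.0387
  2     5,625.00     5,261.1593    10,522.3185
  3     5,625.00     5,088.1618    15,264.4853
  4     5,625.00     4,920.8528    19,683.4111
  5     5,625.00     4,759.0452    23,795.2262
  6    55,625.00    45,514.1872   273,085.1232
  Σ                 70,983.4449   347,790.6030
Price P = Σ PV = 70,983.4449.
Macaulay duration = Σ(t·PV) / P = 347,790.6030 / 70,983.4449 = 4.89960 years.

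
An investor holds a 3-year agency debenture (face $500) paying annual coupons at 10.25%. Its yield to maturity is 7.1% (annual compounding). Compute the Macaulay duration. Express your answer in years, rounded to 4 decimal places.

2.7406 years

Periodic yield y = 0.071. Discount each cash flow and weight by its year:
  t   CF        PV=CF/(1+0.071)^t    t·PV
  1        51.25        47.8525        47.8525
  2        51.25        44.6802        89.3604
  3       551.25       448.7249     1,346.1748
  Σ                    541.2576     1,483.3876
Price P = Σ PV = 541.2576.
Macaulay duration = Σ(t·PV) / P = 1,483.3876 / 541.2576 = 2.74063 years.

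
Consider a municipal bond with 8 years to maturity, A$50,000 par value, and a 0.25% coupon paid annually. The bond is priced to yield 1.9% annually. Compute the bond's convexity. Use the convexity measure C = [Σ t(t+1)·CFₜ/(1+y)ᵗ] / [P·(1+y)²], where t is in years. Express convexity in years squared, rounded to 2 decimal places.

With y = 0.019:
  t   CF        PV=CF/(1+0.019)^t    t·PV        t(t+1)·PV
  1       125.00       122.6693       122.6693         245.3386
  2       125.00       120.3820       240.7641         722.2922
  3       125.00       118.1374       354.4122       1,417.6490
  4       125.00       115.9347       463.7386       2,318.6931
  5       125.00       113.7730       568.8648       3,413.1891
  6       125.00       111.6516       669.9095       4,689.3667
  7       125.00       109.5698       766.9883       6,135.9068
  8    50,125.00    43,118.2289   344,945.8311   3,104,512.4798
  Σ                 43,930.3466   348,133.1780   3,123,454.9152
P = 43,930.3466.
Convexity = Σ t(t+1)·PV / [P·(1+y)²] = 3,123,454.9152 / (43,930.3466 × 1.038361) = 68.47346.

68.47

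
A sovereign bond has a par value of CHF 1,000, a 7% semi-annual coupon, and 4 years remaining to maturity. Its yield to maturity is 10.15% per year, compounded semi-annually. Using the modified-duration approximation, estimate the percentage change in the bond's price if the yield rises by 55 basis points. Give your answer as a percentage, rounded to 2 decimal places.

-1.85%

Periodic yield y = 0.05075. Modified duration first:
  t   CF        PV=CF/(1+0.05075)^t    t·PV
  1        35.00        33.3095        33.3095
  2        35.00        31.7007        63.4015
  3        35.00        30.1696        90.5089
  4        35.00        28.7125       114.8499
  5        35.00        27.3257       136.6284
  6        35.00        26.0059       156.0353
  7        35.00        24.7498       173.2488
  8     1,035.00       696.5386     5,572.3084
  Σ                    898.5123     6,340.2907
P = 898.5123; D_Mac = 7.05643 half-year periods = 3.52822 yrs; D_mod = 3.52822/(1+0.05075) = 3.35781 yrs.
ΔP/P ≈ -D_mod · Δy = -3.35781 × (+0.0055) = -0.018468 = -1.8468%.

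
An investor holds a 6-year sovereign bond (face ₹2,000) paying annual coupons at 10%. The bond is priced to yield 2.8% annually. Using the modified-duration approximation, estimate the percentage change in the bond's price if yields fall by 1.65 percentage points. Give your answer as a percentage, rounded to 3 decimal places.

+8.008%

Periodic yield y = 0.028. Modified duration first:
  t   CF        PV=CF/(1+0.028)^t    t·PV
  1       200.00       194.5525       194.5525
  2       200.00       189.2534       378.5069
  3       200.00       184.0987       552.2960
  4       200.00       179.0843       716.3372
  5       200.00       174.2065       871.0326
  6     2,200.00     1,864.0776    11,184.4657
  Σ                  2,785.2731    13,897.1910
P = 2,785.2731; D_Mac = 4.98953 yrs; D_mod = 4.98953/(1+0.028) = 4.85362 yrs.
ΔP/P ≈ -D_mod · Δy = -4.85362 × (-0.0165) = +0.080085 = +8.0085%.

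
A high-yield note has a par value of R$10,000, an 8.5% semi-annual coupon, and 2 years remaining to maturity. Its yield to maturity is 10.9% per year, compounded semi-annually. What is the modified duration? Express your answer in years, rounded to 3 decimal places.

Periodic yield y = 0.0545. First find Macaulay duration:
  t   CF        PV=CF/(1+0.0545)^t    t·PV
  1       425.00       403.0346       403.0346
  2       425.00       382.2045       764.4089
  3       425.00       362.4509     1,087.3527
  4    10,425.00     8,431.2065    33,724.8261
  Σ                  9,578.8965    35,979.6223
P = 9,578.8965; Macaulay duration = 35,979.6223 / 9,578.8965 = 3.75613 half-year periods = 1.87807 years.
Modified duration = D_Mac / (1 + y) = 1.87807 / 1.0545 = 1.78100 years.

1.781 years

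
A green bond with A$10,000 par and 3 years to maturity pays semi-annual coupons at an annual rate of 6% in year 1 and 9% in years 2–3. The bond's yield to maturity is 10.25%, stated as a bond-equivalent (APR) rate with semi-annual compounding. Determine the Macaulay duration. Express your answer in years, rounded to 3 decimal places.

Periodic yield y = 0.05125. Discount each cash flow and weight by its period:
  t   CF        PV=CF/(1+0.05125)^t    t·PV
  1       300.00       285.3746       285.3746
  2       300.00       271.4621       542.9242
  3       450.00       387.3419     1,162.0257
  4       450.00       368.4584     1,473.8337
  5       450.00       350.4955     1,752.4776
  6    10,450.00     7,742.4826    46,454.8956
  Σ                  9,405.6151    51,671.5313
Price P = Σ PV = 9,405.6151.
Macaulay duration = Σ(t·PV) / P = 51,671.5313 / 9,405.6151 = 5.49369 half-year periods.
In years: 5.49369 / 2 = 2.74684 years.

2.747 years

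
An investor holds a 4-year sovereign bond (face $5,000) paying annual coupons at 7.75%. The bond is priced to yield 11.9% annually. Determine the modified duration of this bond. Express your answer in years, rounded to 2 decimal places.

Periodic yield y = 0.119. First find Macaulay duration:
  t   CF        PV=CF/(1+0.119)^t    t·PV
  1       387.50       346.2913       346.2913
  2       387.50       309.4650       618.9300
  3       387.50       276.5550       829.6649
  4     5,387.50     3,436.1090    13,744.4362
  Σ                  4,368.4203    15,539.3224
P = 4,368.4203; Macaulay duration = 15,539.3224 / 4,368.4203 = 3.55719 years.
Modified duration = D_Mac / (1 + y) = 3.55719 / 1.119 = 3.17891 years.

3.18 years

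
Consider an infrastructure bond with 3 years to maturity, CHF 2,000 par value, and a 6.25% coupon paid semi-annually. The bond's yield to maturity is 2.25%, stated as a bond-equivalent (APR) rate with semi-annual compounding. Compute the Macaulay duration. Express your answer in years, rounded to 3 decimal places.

Periodic yield y = 0.01125. Discount each cash flow and weight by its period:
  t   CF        PV=CF/(1+0.01125)^t    t·PV
  1        62.50        61.8047        61.8047
  2        62.50        61.1171       122.2343
  3        62.50        60.4372       181.3116
  4        62.50        59.7649       239.0594
  5        62.50        59.1000       295.4999
  6     2,062.50     1,928.6026    11,571.6156
  Σ                  2,230.8265    12,471.5256
Price P = Σ PV = 2,230.8265.
Macaulay duration = Σ(t·PV) / P = 12,471.5256 / 2,230.8265 = 5.59054 half-year periods.
In years: 5.59054 / 2 = 2.79527 years.

2.795 years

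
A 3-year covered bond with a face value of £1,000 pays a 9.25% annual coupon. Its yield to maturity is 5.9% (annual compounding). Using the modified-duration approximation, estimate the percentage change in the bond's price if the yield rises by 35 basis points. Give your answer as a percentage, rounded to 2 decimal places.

Periodic yield y = 0.059. Modified duration first:
  t   CF        PV=CF/(1+0.059)^t    t·PV
  1        92.50        87.3466        87.3466
  2        92.50        82.4802       164.9604
  3     1,092.50       919.8851     2,759.6552
  Σ                  1,089.7118     3,011.9622
P = 1,089.7118; D_Mac = 2.76400 yrs; D_mod = 2.76400/(1+0.059) = 2.61001 yrs.
ΔP/P ≈ -D_mod · Δy = -2.61001 × (+0.0035) = -0.009135 = -0.9135%.

-0.91%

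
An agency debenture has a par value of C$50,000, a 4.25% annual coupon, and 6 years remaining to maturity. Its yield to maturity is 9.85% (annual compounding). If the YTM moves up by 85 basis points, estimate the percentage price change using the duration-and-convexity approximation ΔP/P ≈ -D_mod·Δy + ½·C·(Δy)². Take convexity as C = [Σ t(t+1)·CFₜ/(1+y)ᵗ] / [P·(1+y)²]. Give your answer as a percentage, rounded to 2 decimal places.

-4.01%

With y = 0.0985:
  t   CF        PV=CF/(1+0.0985)^t    t·PV        t(t+1)·PV
  1     2,125.00     1,934.4561     1,934.4561       3,868.9122
  2     2,125.00     1,760.9978     3,521.9956      10,565.9868
  3     2,125.00     1,603.0931     4,809.2794      19,237.1175
  4     2,125.00     1,459.3474     5,837.3896      29,186.9480
  5     2,125.00     1,328.4910     6,642.4552      39,854.7311
  6    52,125.00    29,665.0921   177,990.5524   1,245,933.8666
  Σ                 37,751.4775   200,736.1282   1,348,647.5620
P = 37,751.4775; D_Mac = 5.31731 yrs; D_mod = 4.84051 yrs; C = 29.60495.
Duration effect: -4.84051 × (+0.0085) = -0.041144
Convexity effect: 0.5 × 29.60495 × (0.0085)² = +0.0010695
ΔP/P ≈ -0.041144 + 0.0010695 = -0.040075 = -4.0075%.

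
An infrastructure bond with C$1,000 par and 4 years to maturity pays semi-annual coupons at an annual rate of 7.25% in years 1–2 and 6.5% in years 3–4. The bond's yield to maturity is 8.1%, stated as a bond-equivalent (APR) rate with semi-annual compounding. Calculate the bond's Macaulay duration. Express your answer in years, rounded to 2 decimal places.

Periodic yield y = 0.0405. Discount each cash flow and weight by its period:
  t   CF        PV=CF/(1+0.0405)^t    t·PV
  1        36.25        34.8390        34.8390
  2        36.25        33.4830        66.9659
  3        36.25        32.1797        96.5390
  4        36.25        30.9271       123.7085
  5        32.50        26.6485       133.2426
  6        32.50        25.6113       153.6675
  7        32.50        24.6144       172.3006
  8     1,032.50       751.5422     6,012.3378
  Σ                    959.8452     6,793.6010
Price P = Σ PV = 959.8452.
Macaulay duration = Σ(t·PV) / P = 6,793.6010 / 959.8452 = 7.07781 half-year periods.
In years: 7.07781 / 2 = 3.53890 years.

3.54 years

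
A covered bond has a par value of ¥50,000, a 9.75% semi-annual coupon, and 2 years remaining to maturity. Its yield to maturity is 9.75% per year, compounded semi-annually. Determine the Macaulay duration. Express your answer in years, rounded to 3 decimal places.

Periodic yield y = 0.04875. Discount each cash flow and weight by its period:
  t   CF        PV=CF/(1+0.04875)^t    t·PV
  1     2,437.50     2,324.1955     2,324.1955
  2     2,437.50     2,216.1578     4,432.3156
  3     2,437.50     2,113.1421     6,339.4263
  4    52,437.50    43,346.5046   173,386.0186
  Σ                 50,000.0000   186,481.9559
Price P = Σ PV = 50,000.0000.
Macaulay duration = Σ(t·PV) / P = 186,481.9559 / 50,000.0000 = 3.72964 half-year periods.
In years: 3.72964 / 2 = 1.86482 years.

1.865 years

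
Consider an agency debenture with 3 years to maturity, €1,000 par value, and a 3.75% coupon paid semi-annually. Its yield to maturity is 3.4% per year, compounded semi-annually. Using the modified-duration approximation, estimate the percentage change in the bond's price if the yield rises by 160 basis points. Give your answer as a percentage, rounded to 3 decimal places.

Periodic yield y = 0.017. Modified duration first:
  t   CF        PV=CF/(1+0.017)^t    t·PV
  1        18.75        18.4366        18.4366
  2        18.75        18.1284        36.2568
  3        18.75        17.8254        53.4761
  4        18.75        17.5274        70.1096
  5        18.75        17.2344        86.1721
  6     1,018.75       920.7504     5,524.5022
  Σ                  1,009.9025     5,788.9534
P = 1,009.9025; D_Mac = 5.73219 half-year periods = 2.86610 yrs; D_mod = 2.86610/(1+0.017) = 2.81819 yrs.
ΔP/P ≈ -D_mod · Δy = -2.81819 × (+0.016) = -0.045091 = -4.5091%.

-4.509%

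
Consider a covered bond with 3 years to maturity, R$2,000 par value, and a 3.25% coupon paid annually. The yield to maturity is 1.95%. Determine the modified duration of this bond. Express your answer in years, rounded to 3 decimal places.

2.853 years

Periodic yield y = 0.0195. First find Macaulay duration:
  t   CF        PV=CF/(1+0.0195)^t    t·PV
  1        65.00        63.7567        63.7567
  2        65.00        62.5373       125.0745
  3     2,065.00     1,948.7600     5,846.2801
  Σ                  2,075.0541     6,035.1114
P = 2,075.0541; Macaulay duration = 6,035.1114 / 2,075.0541 = 2.90841 years.
Modified duration = D_Mac / (1 + y) = 2.90841 / 1.0195 = 2.85278 years.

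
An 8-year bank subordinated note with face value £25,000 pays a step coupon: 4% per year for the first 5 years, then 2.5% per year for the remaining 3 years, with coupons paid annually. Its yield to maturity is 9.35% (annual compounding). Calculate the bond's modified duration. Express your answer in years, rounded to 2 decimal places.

6.19 years

Periodic yield y = 0.0935. First find Macaulay duration:
  t   CF        PV=CF/(1+0.0935)^t    t·PV
  1     1,000.00       914.4947       914.4947
  2     1,000.00       836.3006     1,672.6013
  3     1,000.00       764.7925     2,294.3776
  4     1,000.00       699.3987     2,797.5950
  5     1,000.00       639.5965     3,197.9824
  6       625.00       365.5673     2,193.4036
  7       625.00       334.3093     2,340.1654
  8    25,625.00    12,534.6893   100,277.5148
  Σ                 17,089.1491   115,688.1347
P = 17,089.1491; Macaulay duration = 115,688.1347 / 17,089.1491 = 6.76968 years.
Modified duration = D_Mac / (1 + y) = 6.76968 / 1.0935 = 6.19084 years.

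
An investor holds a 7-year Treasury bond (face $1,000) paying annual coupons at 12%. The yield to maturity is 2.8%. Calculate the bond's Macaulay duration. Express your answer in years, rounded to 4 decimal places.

Periodic yield y = 0.028. Discount each cash flow and weight by its year:
  t   CF        PV=CF/(1+0.028)^t    t·PV
  1       120.00       116.7315       116.7315
  2       120.00       113.5521       227.1041
  3       120.00       110.4592       331.3776
  4       120.00       107.4506       429.8023
  5       120.00       104.5239       522.6196
  6       120.00       101.6770       610.0618
  7     1,120.00       923.1371     6,461.9599
  Σ                  1,577.5314     8,699.6569
Price P = Σ PV = 1,577.5314.
Macaulay duration = Σ(t·PV) / P = 8,699.6569 / 1,577.5314 = 5.51473 years.

5.5147 years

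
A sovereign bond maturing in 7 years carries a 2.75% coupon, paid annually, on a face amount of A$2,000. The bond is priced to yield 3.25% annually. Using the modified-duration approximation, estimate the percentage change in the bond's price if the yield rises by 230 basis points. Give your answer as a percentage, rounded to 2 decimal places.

-14.37%

Periodic yield y = 0.0325. Modified duration first:
  t   CF        PV=CF/(1+0.0325)^t    t·PV
  1        55.00        53.2688        53.2688
  2        55.00        51.5920       103.1840
  3        55.00        49.9681       149.9042
  4        55.00        48.3952       193.5809
  5        55.00        46.8719       234.3594
  6        55.00        45.3965       272.3790
  7     2,055.00     1,642.7876    11,499.5129
  Σ                  1,938.2800    12,506.1891
P = 1,938.2800; D_Mac = 6.45221 yrs; D_mod = 6.45221/(1+0.0325) = 6.24911 yrs.
ΔP/P ≈ -D_mod · Δy = -6.24911 × (+0.023) = -0.143730 = -14.3730%.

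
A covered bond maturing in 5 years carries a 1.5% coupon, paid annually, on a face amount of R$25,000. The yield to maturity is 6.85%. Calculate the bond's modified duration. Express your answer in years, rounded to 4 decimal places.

Periodic yield y = 0.0685. First find Macaulay duration:
  t   CF        PV=CF/(1+0.0685)^t    t·PV
  1       375.00       350.9593       350.9593
  2       375.00       328.4598       656.9196
  3       375.00       307.4027       922.2081
  4       375.00       287.6956     1,150.7822
  5    25,375.00    18,219.3726    91,096.8632
  Σ                 19,493.8900    94,177.7324
P = 19,493.8900; Macaulay duration = 94,177.7324 / 19,493.8900 = 4.83114 years.
Modified duration = D_Mac / (1 + y) = 4.83114 / 1.0685 = 4.52142 years.

4.5214 years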